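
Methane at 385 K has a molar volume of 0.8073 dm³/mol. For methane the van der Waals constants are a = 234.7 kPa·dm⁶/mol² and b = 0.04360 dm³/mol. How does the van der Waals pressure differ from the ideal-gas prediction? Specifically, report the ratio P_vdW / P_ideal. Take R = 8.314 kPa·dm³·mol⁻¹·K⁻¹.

P_vdW / P_ideal ≈ 0.9663

Ideal: P_ideal = RT/V_m = (8.314)(385)/0.8073 = 3964.93 kPa
vdW: P = RT/(V_m − b) − a/V_m² = 3200.89/0.763700 − 234.7/0.651733 = 4191.29 − 360.117 = 3831.17 kPa
Ratio = 3831.17/3964.93 = 0.9663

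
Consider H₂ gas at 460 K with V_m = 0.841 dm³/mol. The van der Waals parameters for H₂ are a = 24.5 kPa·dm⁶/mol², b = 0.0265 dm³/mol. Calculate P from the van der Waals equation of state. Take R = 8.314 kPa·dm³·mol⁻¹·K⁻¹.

P ≈ 4661 kPa

P = RT/(V_m − b) − a/V_m²
RT/(V_m − b) = (8.314)(460)/(0.841 − 0.0265) = 3824.4/0.81450 = 4695.4 kPa
a/V_m² = 24.5/(0.841)² = 34.640 kPa
P = 4695.4 − 34.640 = 4661 kPa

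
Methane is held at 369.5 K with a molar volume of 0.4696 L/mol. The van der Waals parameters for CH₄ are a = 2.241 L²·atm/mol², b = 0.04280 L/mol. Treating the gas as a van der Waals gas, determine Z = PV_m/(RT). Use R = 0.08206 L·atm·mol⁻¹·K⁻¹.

P = RT/(V_m − b) − a/V_m² = (0.08206)(369.5)/(0.4696 − 0.04280) − 2.241/(0.4696)²
  = 30.321/0.42680 − 10.162 = 71.043 − 10.162 = 60.881 atm
Z = PV_m/(RT) = (60.881)(0.4696)/((0.08206)(369.5)) = 28.590/30.321 = 0.9429

Z ≈ 0.9429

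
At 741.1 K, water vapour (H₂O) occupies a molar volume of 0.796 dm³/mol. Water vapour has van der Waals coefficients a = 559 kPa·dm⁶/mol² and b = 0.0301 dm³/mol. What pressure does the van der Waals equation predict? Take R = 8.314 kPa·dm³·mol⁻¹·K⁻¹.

P ≈ 7163 kPa

P = RT/(V_m − b) − a/V_m²
RT/(V_m − b) = (8.314)(741.1)/(0.796 − 0.0301) = 6161.5/0.76590 = 8044.8 kPa
a/V_m² = 559/(0.796)² = 882.24 kPa
P = 8044.8 − 882.24 = 7163 kPa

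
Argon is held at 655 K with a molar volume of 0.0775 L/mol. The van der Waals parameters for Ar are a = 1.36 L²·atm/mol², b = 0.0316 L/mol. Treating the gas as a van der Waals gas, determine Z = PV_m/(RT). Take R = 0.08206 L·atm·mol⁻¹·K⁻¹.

P = RT/(V_m − b) − a/V_m² = (0.08206)(655)/(0.0775 − 0.0316) − 1.36/(0.0775)²
  = 53.749/0.045900 − 226.43 = 1171.0 − 226.43 = 944.6 atm
Z = PV_m/(RT) = (944.6)(0.0775)/((0.08206)(655)) = 73.207/53.749 = 1.362

Z ≈ 1.362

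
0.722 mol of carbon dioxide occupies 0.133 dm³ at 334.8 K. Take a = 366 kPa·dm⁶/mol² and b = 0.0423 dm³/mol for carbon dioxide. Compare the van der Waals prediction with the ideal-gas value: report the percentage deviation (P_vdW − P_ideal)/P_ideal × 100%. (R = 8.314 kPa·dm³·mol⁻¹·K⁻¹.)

-41.57 %

Ideal: P_ideal = nRT/V = (0.722)(8.314)(334.8)/0.133 = 15110.6 kPa
vdW: P = nRT/(V − nb) − a n²/V² = 2009.71/0.102459 − 190.790/0.0176890 = 19614.8 − 10785.8 = 8829.0 kPa
% deviation = (8829.0 − 15110.6)/15110.6 × 100% = -41.57%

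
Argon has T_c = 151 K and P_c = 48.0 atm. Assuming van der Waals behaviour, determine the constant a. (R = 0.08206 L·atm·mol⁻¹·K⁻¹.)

a ≈ 1.349 L²·atm/mol²

From T_c = 8a/(27Rb) and P_c = a/(27b²): a = 27 R² T_c²/(64 P_c).
a = 27×(0.08206)²×(151)²/(64×48.0) = 4145.5/3072.0 = 1.349 L²·atm/mol²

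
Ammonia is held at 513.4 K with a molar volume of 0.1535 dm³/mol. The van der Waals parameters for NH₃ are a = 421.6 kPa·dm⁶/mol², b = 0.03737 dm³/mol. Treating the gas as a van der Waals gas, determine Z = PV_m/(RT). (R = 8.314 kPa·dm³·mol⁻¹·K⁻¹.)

Z ≈ 0.6783

P = RT/(V_m − b) − a/V_m² = (8.314)(513.4)/(0.1535 − 0.03737) − 421.6/(0.1535)²
  = 4268.4/0.11613 − 17893 = 36755 − 17893 = 18862 kPa
Z = PV_m/(RT) = (18862)(0.1535)/((8.314)(513.4)) = 2895.3/4268.4 = 0.6783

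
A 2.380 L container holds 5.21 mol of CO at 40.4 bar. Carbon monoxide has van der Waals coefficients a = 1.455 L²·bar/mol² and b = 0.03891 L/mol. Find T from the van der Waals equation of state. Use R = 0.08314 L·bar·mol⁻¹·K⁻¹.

T ≈ 238.1 K

T = (P + a n²/V²)(V − nb)/(nR)
P + a n²/V² = 40.4 + (1.455)(5.21)²/(2.380)² = 47.372 bar
V − nb = 2.380 − (5.21)(0.03891) = 2.1773 L
T = (47.372)(2.1773)/((5.21)(0.08314)) = 238.1 K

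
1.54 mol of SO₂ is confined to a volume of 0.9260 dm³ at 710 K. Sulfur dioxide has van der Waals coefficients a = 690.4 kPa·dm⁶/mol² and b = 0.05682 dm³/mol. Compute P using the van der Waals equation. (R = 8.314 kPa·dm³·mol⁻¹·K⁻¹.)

P = nRT/(V − nb) − a n²/V²
nRT/(V − nb) = (1.54)(8.314)(710)/(0.9260 − 1.54×0.05682) = 9090.5/0.83850 = 10841 kPa
a n²/V² = (690.4)(1.54)²/(0.9260)² = 1909.5 kPa
P = 10841 − 1909.5 = 8932 kPa

P ≈ 8932 kPa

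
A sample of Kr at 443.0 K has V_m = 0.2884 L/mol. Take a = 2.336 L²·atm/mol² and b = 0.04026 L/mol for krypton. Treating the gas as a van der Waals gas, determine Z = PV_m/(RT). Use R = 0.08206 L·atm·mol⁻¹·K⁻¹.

P = RT/(V_m − b) − a/V_m² = (0.08206)(443.0)/(0.2884 − 0.04026) − 2.336/(0.2884)²
  = 36.353/0.24814 − 28.086 = 146.50 − 28.086 = 118.41 atm
Z = PV_m/(RT) = (118.41)(0.2884)/((0.08206)(443.0)) = 34.149/36.353 = 0.9394

Z ≈ 0.9394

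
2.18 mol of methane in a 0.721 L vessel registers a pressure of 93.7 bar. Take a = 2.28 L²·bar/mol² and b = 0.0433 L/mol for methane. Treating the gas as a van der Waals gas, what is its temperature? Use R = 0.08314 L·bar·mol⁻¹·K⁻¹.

T = (P + a n²/V²)(V − nb)/(nR)
P + a n²/V² = 93.7 + (2.28)(2.18)²/(0.721)² = 114.54 bar
V − nb = 0.721 − (2.18)(0.0433) = 0.62661 L
T = (114.54)(0.62661)/((2.18)(0.08314)) = 396.0 K

T ≈ 396.0 K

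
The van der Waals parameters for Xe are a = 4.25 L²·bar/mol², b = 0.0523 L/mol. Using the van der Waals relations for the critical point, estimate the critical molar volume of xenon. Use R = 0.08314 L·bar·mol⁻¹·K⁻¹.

For a van der Waals gas, V_m,c = 3b.
V_m,c = 3×0.0523 = 0.1569 L/mol

V_m,c ≈ 0.1569 L/mol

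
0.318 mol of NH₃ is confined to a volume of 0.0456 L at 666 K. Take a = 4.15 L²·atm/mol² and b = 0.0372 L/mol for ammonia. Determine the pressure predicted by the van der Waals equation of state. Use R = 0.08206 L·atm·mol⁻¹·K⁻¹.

P ≈ 312.8 atm

P = nRT/(V − nb) − a n²/V²
nRT/(V − nb) = (0.318)(0.08206)(666)/(0.0456 − 0.318×0.0372) = 17.379/0.033770 = 514.63 atm
a n²/V² = (4.15)(0.318)²/(0.0456)² = 201.82 atm
P = 514.63 − 201.82 = 312.8 atm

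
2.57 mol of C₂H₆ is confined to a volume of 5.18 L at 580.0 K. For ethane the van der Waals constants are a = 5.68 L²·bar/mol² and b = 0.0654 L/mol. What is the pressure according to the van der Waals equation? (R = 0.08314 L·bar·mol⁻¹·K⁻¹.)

P ≈ 23.33 bar

P = nRT/(V − nb) − a n²/V²
nRT/(V − nb) = (2.57)(0.08314)(580.0)/(5.18 − 2.57×0.0654) = 123.93/5.0119 = 24.727 bar
a n²/V² = (5.68)(2.57)²/(5.18)² = 1.3982 bar
P = 24.727 − 1.3982 = 23.33 bar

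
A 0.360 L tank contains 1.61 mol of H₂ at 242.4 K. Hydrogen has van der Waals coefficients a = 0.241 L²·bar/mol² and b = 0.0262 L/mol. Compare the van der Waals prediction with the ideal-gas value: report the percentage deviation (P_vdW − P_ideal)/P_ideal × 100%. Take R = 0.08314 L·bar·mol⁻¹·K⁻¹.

7.92 %

Ideal: P_ideal = nRT/V = (1.61)(0.08314)(242.4)/0.360 = 90.1293 bar
vdW: P = nRT/(V − nb) − a n²/V² = 32.4465/0.317818 − 0.624696/0.129600 = 102.091 − 4.82019 = 97.271 bar
% deviation = (97.271 − 90.1293)/90.1293 × 100% = 7.92%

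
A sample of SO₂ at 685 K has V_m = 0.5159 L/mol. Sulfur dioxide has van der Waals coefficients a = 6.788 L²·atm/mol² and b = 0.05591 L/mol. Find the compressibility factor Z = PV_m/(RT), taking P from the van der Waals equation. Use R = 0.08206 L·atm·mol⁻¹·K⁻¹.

Z ≈ 0.8875

P = RT/(V_m − b) − a/V_m² = (0.08206)(685)/(0.5159 − 0.05591) − 6.788/(0.5159)²
  = 56.211/0.45999 − 25.504 = 122.20 − 25.504 = 96.70 atm
Z = PV_m/(RT) = (96.70)(0.5159)/((0.08206)(685)) = 49.888/56.211 = 0.8875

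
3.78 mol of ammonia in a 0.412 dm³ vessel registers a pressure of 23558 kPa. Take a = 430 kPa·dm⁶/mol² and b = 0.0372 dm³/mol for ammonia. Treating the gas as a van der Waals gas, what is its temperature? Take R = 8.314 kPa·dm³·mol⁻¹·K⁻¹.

T ≈ 516.0 K

T = (P + a n²/V²)(V − nb)/(nR)
P + a n²/V² = 23558 + (430)(3.78)²/(0.412)² = 59754 kPa
V − nb = 0.412 − (3.78)(0.0372) = 0.27138 dm³
T = (59754)(0.27138)/((3.78)(8.314)) = 516.0 K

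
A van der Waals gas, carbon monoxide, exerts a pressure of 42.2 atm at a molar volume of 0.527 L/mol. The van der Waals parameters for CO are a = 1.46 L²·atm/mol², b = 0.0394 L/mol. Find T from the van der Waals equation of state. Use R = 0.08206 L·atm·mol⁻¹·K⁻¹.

T ≈ 282.0 K

T = (P + a/V_m²)(V_m − b)/R
P + a/V_m² = 42.2 + 1.46/(0.527)² = 47.457 atm
V_m − b = 0.527 − 0.0394 = 0.48760 L/mol
T = (47.457)(0.48760)/0.08206 = 282.0 K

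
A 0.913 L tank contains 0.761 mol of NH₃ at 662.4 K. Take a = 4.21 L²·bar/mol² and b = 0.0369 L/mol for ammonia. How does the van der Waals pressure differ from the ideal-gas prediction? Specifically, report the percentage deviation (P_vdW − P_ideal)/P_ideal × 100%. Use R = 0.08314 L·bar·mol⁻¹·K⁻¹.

-3.20 %

Ideal: P_ideal = nRT/V = (0.761)(0.08314)(662.4)/0.913 = 45.9033 bar
vdW: P = nRT/(V − nb) − a n²/V² = 41.9097/0.884919 − 2.43810/0.833569 = 47.3599 − 2.92489 = 44.4350 bar
% deviation = (44.4350 − 45.9033)/45.9033 × 100% = -3.20%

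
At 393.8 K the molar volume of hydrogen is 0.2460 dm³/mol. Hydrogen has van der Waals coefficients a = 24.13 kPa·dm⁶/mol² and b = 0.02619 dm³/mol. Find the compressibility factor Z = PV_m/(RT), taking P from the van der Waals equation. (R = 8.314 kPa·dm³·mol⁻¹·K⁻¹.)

Z ≈ 1.089

P = RT/(V_m − b) − a/V_m² = (8.314)(393.8)/(0.2460 − 0.02619) − 24.13/(0.2460)²
  = 3274.1/0.21981 − 398.74 = 14895 − 398.74 = 14496 kPa
Z = PV_m/(RT) = (14496)(0.2460)/((8.314)(393.8)) = 3566.0/3274.1 = 1.089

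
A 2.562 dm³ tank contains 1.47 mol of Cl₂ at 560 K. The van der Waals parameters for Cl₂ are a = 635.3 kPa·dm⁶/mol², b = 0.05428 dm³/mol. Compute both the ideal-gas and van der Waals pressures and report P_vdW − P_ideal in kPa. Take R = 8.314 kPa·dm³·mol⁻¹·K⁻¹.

ΔP ≈ -123.3 kPa

Ideal: P_ideal = nRT/V = (1.47)(8.314)(560)/2.562 = 2671.38 kPa
vdW: P = nRT/(V − nb) − a n²/V² = 6844.08/2.48221 − 1372.82/6.56384 = 2757.25 − 209.149 = 2548.10 kPa
ΔP = 2548.10 − 2671.38 = -123.3 kPa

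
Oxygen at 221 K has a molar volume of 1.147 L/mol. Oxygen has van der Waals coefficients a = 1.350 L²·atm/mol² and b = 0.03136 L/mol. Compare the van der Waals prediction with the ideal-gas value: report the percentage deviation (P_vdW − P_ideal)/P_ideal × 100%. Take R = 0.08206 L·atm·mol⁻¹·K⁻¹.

-3.68 %

Ideal: P_ideal = RT/V_m = (0.08206)(221)/1.147 = 15.8110 atm
vdW: P = RT/(V_m − b) − a/V_m² = 18.1353/1.11564 − 1.350/1.31561 = 16.2555 − 1.02614 = 15.2294 atm
% deviation = (15.2294 − 15.8110)/15.8110 × 100% = -3.68%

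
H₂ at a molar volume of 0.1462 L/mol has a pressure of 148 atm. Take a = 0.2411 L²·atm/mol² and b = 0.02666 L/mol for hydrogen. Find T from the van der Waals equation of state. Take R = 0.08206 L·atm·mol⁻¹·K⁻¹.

T = (P + a/V_m²)(V_m − b)/R
P + a/V_m² = 148 + 0.2411/(0.1462)² = 159.28 atm
V_m − b = 0.1462 − 0.02666 = 0.11954 L/mol
T = (159.28)(0.11954)/0.08206 = 232.0 K

T ≈ 232.0 K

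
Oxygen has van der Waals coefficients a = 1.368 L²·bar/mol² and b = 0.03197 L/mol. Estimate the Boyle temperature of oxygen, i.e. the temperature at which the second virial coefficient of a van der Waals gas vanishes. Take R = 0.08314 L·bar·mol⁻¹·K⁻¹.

For a van der Waals gas the second virial coefficient B₂ = b − a/(RT) vanishes at T_B = a/(Rb).
T_B = 1.368/(0.08314×0.03197) = 1.368/0.0026580 = 514.7 K

T_B ≈ 514.7 K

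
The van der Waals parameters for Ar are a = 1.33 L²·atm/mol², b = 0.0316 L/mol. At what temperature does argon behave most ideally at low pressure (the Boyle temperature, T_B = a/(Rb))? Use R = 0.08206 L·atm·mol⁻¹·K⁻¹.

T_B ≈ 512.9 K

For a van der Waals gas the second virial coefficient B₂ = b − a/(RT) vanishes at T_B = a/(Rb).
T_B = 1.33/(0.08206×0.0316) = 1.33/0.0025931 = 512.9 K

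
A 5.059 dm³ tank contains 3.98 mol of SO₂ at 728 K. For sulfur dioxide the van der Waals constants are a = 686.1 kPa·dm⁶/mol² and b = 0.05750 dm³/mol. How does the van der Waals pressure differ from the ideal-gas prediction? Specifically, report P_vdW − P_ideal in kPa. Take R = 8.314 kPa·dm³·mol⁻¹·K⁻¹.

Ideal: P_ideal = nRT/V = (3.98)(8.314)(728)/5.059 = 4761.68 kPa
vdW: P = nRT/(V − nb) − a n²/V² = 24089.3/4.83015 − 10868.1/25.5935 = 4987.28 − 424.643 = 4562.64 kPa
ΔP = 4562.64 − 4761.68 = -199.0 kPa

ΔP ≈ -199.0 kPa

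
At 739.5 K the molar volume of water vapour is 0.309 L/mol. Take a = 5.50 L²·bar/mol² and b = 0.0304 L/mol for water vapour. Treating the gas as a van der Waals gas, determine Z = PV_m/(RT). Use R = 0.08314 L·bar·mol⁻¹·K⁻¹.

Z ≈ 0.8196

P = RT/(V_m − b) − a/V_m² = (0.08314)(739.5)/(0.309 − 0.0304) − 5.50/(0.309)²
  = 61.482/0.27860 − 57.603 = 220.68 − 57.603 = 163.08 bar
Z = PV_m/(RT) = (163.08)(0.309)/((0.08314)(739.5)) = 50.392/61.482 = 0.8196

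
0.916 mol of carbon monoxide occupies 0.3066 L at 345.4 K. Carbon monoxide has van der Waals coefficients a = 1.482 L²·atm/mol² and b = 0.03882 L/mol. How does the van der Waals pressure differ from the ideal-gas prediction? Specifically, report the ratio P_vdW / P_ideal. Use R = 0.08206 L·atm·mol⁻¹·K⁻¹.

P_vdW / P_ideal ≈ 0.9750

Ideal: P_ideal = nRT/V = (0.916)(0.08206)(345.4)/0.3066 = 84.6793 atm
vdW: P = nRT/(V − nb) − a n²/V² = 25.9627/0.271041 − 1.24348/0.0940036 = 95.7888 − 13.2280 = 82.5608 atm
Ratio = 82.5608/84.6793 = 0.9750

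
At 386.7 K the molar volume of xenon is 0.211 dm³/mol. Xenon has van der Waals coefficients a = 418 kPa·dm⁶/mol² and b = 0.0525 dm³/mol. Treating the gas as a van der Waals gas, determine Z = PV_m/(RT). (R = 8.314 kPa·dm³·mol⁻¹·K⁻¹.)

Z ≈ 0.7150

P = RT/(V_m − b) − a/V_m² = (8.314)(386.7)/(0.211 − 0.0525) − 418/(0.211)²
  = 3215.0/0.15850 − 9388.8 = 20284 − 9388.8 = 10895 kPa
Z = PV_m/(RT) = (10895)(0.211)/((8.314)(386.7)) = 2298.8/3215.0 = 0.7150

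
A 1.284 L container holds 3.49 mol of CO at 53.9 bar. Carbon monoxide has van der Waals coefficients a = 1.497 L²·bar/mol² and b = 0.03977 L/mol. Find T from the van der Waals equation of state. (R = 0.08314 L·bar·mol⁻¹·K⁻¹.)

T = (P + a n²/V²)(V − nb)/(nR)
P + a n²/V² = 53.9 + (1.497)(3.49)²/(1.284)² = 64.960 bar
V − nb = 1.284 − (3.49)(0.03977) = 1.1452 L
T = (64.960)(1.1452)/((3.49)(0.08314)) = 256.4 K

T ≈ 256.4 K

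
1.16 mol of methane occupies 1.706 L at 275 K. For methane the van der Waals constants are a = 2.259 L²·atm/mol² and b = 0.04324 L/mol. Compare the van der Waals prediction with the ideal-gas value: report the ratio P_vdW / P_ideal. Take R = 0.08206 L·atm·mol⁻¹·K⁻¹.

Ideal: P_ideal = nRT/V = (1.16)(0.08206)(275)/1.706 = 15.3442 atm
vdW: P = nRT/(V − nb) − a n²/V² = 26.1771/1.65584 − 3.03971/2.91044 = 15.8090 − 1.04442 = 14.7646 atm
Ratio = 14.7646/15.3442 = 0.9622

P_vdW / P_ideal ≈ 0.9622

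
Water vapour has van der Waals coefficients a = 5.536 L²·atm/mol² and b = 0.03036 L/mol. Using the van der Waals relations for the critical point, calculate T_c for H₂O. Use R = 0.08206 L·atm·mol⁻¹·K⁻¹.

T_c ≈ 658.4 K

For a van der Waals gas, T_c = 8a/(27Rb).
T_c = 8×5.536/(27×0.08206×0.03036) = 44.288/0.067266 = 658.4 K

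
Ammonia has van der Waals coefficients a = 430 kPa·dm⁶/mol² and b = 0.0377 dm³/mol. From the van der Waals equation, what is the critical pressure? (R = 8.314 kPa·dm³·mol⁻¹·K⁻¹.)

P_c ≈ 11205 kPa

For a van der Waals gas, P_c = a/(27b²).
P_c = 430/(27×(0.0377)²) = 430/0.038375 = 11205 kPa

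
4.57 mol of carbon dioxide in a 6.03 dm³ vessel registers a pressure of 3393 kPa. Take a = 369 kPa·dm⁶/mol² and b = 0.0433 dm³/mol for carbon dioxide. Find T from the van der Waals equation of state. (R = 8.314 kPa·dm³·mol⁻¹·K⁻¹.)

T ≈ 553.3 K

T = (P + a n²/V²)(V − nb)/(nR)
P + a n²/V² = 3393 + (369)(4.57)²/(6.03)² = 3604.9 kPa
V − nb = 6.03 − (4.57)(0.0433) = 5.8321 dm³
T = (3604.9)(5.8321)/((4.57)(8.314)) = 553.3 K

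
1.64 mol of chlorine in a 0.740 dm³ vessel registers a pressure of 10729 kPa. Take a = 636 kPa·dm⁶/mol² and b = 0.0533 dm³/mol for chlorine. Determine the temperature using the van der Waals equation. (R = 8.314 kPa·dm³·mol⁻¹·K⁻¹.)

T = (P + a n²/V²)(V − nb)/(nR)
P + a n²/V² = 10729 + (636)(1.64)²/(0.740)² = 13853 kPa
V − nb = 0.740 − (1.64)(0.0533) = 0.65259 dm³
T = (13853)(0.65259)/((1.64)(8.314)) = 663.0 K

T ≈ 663.0 K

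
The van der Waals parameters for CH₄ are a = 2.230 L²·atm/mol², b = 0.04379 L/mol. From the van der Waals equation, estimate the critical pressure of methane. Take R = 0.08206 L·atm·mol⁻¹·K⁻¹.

For a van der Waals gas, P_c = a/(27b²).
P_c = 2.230/(27×(0.04379)²) = 2.230/0.051774 = 43.07 atm

P_c ≈ 43.07 atm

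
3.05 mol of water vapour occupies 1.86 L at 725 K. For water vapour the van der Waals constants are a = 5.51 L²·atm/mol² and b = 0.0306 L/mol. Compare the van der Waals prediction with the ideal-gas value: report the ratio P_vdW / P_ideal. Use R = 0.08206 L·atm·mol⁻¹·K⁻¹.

P_vdW / P_ideal ≈ 0.9010

Ideal: P_ideal = nRT/V = (3.05)(0.08206)(725)/1.86 = 97.5565 atm
vdW: P = nRT/(V − nb) − a n²/V² = 181.455/1.76667 − 51.2568/3.45960 = 102.710 − 14.8158 = 87.894 atm
Ratio = 87.894/97.5565 = 0.9010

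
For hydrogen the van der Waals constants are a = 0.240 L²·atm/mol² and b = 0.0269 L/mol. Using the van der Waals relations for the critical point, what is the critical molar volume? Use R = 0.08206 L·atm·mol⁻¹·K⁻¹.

V_m,c ≈ 0.08070 L/mol

For a van der Waals gas, V_m,c = 3b.
V_m,c = 3×0.0269 = 0.08070 L/mol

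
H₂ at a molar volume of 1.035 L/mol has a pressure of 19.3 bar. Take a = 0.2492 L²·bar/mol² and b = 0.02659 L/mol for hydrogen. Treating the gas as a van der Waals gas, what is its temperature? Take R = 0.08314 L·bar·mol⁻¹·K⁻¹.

T ≈ 236.9 K

T = (P + a/V_m²)(V_m − b)/R
P + a/V_m² = 19.3 + 0.2492/(1.035)² = 19.533 bar
V_m − b = 1.035 − 0.02659 = 1.0084 L/mol
T = (19.533)(1.0084)/0.08314 = 236.9 K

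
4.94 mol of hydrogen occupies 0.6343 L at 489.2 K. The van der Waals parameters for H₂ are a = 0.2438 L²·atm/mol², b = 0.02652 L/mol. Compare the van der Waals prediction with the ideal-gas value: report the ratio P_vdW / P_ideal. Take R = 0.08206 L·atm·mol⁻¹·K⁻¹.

P_vdW / P_ideal ≈ 1.213

Ideal: P_ideal = nRT/V = (4.94)(0.08206)(489.2)/0.6343 = 312.644 atm
vdW: P = nRT/(V − nb) − a n²/V² = 198.310/0.503291 − 5.94960/0.402336 = 394.027 − 14.7876 = 379.239 atm
Ratio = 379.239/312.644 = 1.213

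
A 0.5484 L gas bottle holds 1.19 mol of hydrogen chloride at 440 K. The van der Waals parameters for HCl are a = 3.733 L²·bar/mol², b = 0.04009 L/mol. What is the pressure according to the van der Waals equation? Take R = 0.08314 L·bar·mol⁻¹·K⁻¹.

P ≈ 69.37 bar

P = nRT/(V − nb) − a n²/V²
nRT/(V − nb) = (1.19)(0.08314)(440)/(0.5484 − 1.19×0.04009) = 43.532/0.50069 = 86.944 bar
a n²/V² = (3.733)(1.19)²/(0.5484)² = 17.577 bar
P = 86.944 − 17.577 = 69.37 bar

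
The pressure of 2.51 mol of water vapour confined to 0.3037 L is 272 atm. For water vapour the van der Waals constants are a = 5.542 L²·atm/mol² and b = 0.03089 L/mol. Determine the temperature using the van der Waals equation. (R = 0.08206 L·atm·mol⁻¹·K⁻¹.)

T = (P + a n²/V²)(V − nb)/(nR)
P + a n²/V² = 272 + (5.542)(2.51)²/(0.3037)² = 650.55 atm
V − nb = 0.3037 − (2.51)(0.03089) = 0.22617 L
T = (650.55)(0.22617)/((2.51)(0.08206)) = 714.3 K

T ≈ 714.3 K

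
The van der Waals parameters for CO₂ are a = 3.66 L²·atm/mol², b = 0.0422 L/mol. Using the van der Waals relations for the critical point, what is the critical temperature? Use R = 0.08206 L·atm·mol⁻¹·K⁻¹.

For a van der Waals gas, T_c = 8a/(27Rb).
T_c = 8×3.66/(27×0.08206×0.0422) = 29.280/0.093499 = 313.2 K

T_c ≈ 313.2 K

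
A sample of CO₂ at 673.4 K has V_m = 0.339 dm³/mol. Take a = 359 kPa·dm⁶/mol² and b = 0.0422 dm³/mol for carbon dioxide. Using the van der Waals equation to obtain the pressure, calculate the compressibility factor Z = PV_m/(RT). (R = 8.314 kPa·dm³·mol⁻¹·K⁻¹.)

P = RT/(V_m − b) − a/V_m² = (8.314)(673.4)/(0.339 − 0.0422) − 359/(0.339)²
  = 5598.6/0.29680 − 3123.9 = 18863 − 3123.9 = 15739 kPa
Z = PV_m/(RT) = (15739)(0.339)/((8.314)(673.4)) = 5335.5/5598.6 = 0.9530

Z ≈ 0.9530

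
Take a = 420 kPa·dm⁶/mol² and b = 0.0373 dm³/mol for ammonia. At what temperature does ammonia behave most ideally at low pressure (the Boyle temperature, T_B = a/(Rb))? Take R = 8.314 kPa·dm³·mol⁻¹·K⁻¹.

For a van der Waals gas the second virial coefficient B₂ = b − a/(RT) vanishes at T_B = a/(Rb).
T_B = 420/(8.314×0.0373) = 420/0.31011 = 1354 K

T_B ≈ 1354 K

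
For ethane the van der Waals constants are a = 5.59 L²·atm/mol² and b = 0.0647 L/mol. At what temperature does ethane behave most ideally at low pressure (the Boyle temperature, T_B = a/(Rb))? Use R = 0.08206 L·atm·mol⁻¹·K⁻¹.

T_B ≈ 1053 K

For a van der Waals gas the second virial coefficient B₂ = b − a/(RT) vanishes at T_B = a/(Rb).
T_B = 5.59/(0.08206×0.0647) = 5.59/0.0053093 = 1053 K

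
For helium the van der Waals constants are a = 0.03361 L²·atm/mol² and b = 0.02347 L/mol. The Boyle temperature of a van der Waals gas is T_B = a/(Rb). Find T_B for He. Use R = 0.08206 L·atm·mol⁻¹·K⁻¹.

T_B ≈ 17.45 K

For a van der Waals gas the second virial coefficient B₂ = b − a/(RT) vanishes at T_B = a/(Rb).
T_B = 0.03361/(0.08206×0.02347) = 0.03361/0.0019259 = 17.45 K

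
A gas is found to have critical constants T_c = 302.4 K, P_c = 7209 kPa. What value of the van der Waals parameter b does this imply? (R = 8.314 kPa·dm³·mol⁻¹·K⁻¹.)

From T_c = 8a/(27Rb) and P_c = a/(27b²): b = R T_c/(8 P_c).
b = (8.314)(302.4)/(8×7209) = 2514.2/57672 = 0.04359 dm³/mol

b ≈ 0.04359 dm³/mol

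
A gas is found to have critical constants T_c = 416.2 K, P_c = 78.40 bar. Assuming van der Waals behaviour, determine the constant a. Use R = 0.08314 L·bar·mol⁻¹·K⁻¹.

a ≈ 6.443 L²·bar/mol²

From T_c = 8a/(27Rb) and P_c = a/(27b²): a = 27 R² T_c²/(64 P_c).
a = 27×(0.08314)²×(416.2)²/(64×78.40) = 32329/5017.6 = 6.443 L²·bar/mol²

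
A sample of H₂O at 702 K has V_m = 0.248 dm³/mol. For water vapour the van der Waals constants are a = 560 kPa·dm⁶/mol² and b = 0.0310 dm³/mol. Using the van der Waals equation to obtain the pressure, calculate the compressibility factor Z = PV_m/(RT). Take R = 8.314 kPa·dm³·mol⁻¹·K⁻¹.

P = RT/(V_m − b) − a/V_m² = (8.314)(702)/(0.248 − 0.0310) − 560/(0.248)²
  = 5836.4/0.21700 − 9105.1 = 26896 − 9105.1 = 17791 kPa
Z = PV_m/(RT) = (17791)(0.248)/((8.314)(702)) = 4412.2/5836.4 = 0.7560

Z ≈ 0.7560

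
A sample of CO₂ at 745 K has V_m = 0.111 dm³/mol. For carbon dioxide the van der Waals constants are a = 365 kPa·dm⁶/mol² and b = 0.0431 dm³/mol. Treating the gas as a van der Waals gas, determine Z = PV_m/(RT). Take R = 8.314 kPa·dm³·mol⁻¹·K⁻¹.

Z ≈ 1.104

P = RT/(V_m − b) − a/V_m² = (8.314)(745)/(0.111 − 0.0431) − 365/(0.111)²
  = 6193.9/0.067900 − 29624 = 91221 − 29624 = 61597 kPa
Z = PV_m/(RT) = (61597)(0.111)/((8.314)(745)) = 6837.3/6193.9 = 1.104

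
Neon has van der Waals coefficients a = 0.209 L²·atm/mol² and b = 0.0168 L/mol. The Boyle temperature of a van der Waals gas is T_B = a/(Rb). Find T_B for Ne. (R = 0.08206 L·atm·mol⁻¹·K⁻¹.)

For a van der Waals gas the second virial coefficient B₂ = b − a/(RT) vanishes at T_B = a/(Rb).
T_B = 0.209/(0.08206×0.0168) = 0.209/0.0013786 = 151.6 K

T_B ≈ 151.6 K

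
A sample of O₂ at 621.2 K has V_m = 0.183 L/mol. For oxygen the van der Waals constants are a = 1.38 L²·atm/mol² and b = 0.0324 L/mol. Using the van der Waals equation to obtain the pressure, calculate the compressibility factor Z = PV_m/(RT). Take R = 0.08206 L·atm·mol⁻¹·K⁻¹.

Z ≈ 1.067

P = RT/(V_m − b) − a/V_m² = (0.08206)(621.2)/(0.183 − 0.0324) − 1.38/(0.183)²
  = 50.976/0.15060 − 41.208 = 338.49 − 41.208 = 297.28 atm
Z = PV_m/(RT) = (297.28)(0.183)/((0.08206)(621.2)) = 54.402/50.976 = 1.067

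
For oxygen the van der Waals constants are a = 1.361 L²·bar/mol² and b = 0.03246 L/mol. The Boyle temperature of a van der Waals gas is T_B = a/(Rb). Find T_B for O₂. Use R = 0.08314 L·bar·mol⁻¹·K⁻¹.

T_B ≈ 504.3 K

For a van der Waals gas the second virial coefficient B₂ = b − a/(RT) vanishes at T_B = a/(Rb).
T_B = 1.361/(0.08314×0.03246) = 1.361/0.0026987 = 504.3 K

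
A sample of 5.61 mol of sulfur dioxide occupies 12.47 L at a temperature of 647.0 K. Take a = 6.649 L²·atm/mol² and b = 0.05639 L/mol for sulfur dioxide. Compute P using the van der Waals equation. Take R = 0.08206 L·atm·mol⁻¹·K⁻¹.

P ≈ 23.16 atm

P = nRT/(V − nb) − a n²/V²
nRT/(V − nb) = (5.61)(0.08206)(647.0)/(12.47 − 5.61×0.05639) = 297.85/12.154 = 24.506 atm
a n²/V² = (6.649)(5.61)²/(12.47)² = 1.3457 atm
P = 24.506 − 1.3457 = 23.16 atm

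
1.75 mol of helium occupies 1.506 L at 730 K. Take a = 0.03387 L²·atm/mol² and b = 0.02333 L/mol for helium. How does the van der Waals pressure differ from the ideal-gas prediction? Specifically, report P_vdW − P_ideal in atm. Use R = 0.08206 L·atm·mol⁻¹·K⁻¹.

Ideal: P_ideal = nRT/V = (1.75)(0.08206)(730)/1.506 = 69.6093 atm
vdW: P = nRT/(V − nb) − a n²/V² = 104.832/1.46517 − 0.103727/2.26804 = 71.5494 − 0.0457342 = 71.5037 atm
ΔP = 71.5037 − 69.6093 = 1.894 atm

ΔP ≈ 1.894 atm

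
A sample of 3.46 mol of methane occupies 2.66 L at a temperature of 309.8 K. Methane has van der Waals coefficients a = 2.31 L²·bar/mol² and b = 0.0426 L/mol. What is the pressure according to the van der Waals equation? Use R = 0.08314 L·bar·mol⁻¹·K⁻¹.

P ≈ 31.56 bar

P = nRT/(V − nb) − a n²/V²
nRT/(V − nb) = (3.46)(0.08314)(309.8)/(2.66 − 3.46×0.0426) = 89.118/2.5126 = 35.468 bar
a n²/V² = (2.31)(3.46)²/(2.66)² = 3.9084 bar
P = 35.468 − 3.9084 = 31.56 bar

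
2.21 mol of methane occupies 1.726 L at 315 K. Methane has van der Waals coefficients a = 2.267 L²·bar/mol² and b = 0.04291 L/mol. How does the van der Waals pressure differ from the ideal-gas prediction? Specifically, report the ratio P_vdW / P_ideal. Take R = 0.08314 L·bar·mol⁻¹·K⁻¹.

Ideal: P_ideal = nRT/V = (2.21)(0.08314)(315)/1.726 = 33.5330 bar
vdW: P = nRT/(V − nb) − a n²/V² = 57.8779/1.63117 − 11.0723/2.97908 = 35.4824 − 3.71668 = 31.7657 bar
Ratio = 31.7657/33.5330 = 0.9473

P_vdW / P_ideal ≈ 0.9473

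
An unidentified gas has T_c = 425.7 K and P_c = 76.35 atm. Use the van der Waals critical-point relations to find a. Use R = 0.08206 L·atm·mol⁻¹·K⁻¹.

a ≈ 6.743 L²·atm/mol²

From T_c = 8a/(27Rb) and P_c = a/(27b²): a = 27 R² T_c²/(64 P_c).
a = 27×(0.08206)²×(425.7)²/(64×76.35) = 32948/4886.4 = 6.743 L²·atm/mol²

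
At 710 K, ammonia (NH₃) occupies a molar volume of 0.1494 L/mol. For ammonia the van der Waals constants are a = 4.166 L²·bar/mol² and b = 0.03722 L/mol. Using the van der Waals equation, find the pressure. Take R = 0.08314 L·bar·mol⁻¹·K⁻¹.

P ≈ 339.6 bar

P = RT/(V_m − b) − a/V_m²
RT/(V_m − b) = (0.08314)(710)/(0.1494 − 0.03722) = 59.029/0.11218 = 526.20 bar
a/V_m² = 4.166/(0.1494)² = 186.65 bar
P = 526.20 − 186.65 = 339.6 bar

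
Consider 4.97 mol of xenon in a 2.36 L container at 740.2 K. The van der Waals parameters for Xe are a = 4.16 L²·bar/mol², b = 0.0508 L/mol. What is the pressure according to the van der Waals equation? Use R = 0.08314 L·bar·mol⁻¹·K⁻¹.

P = nRT/(V − nb) − a n²/V²
nRT/(V − nb) = (4.97)(0.08314)(740.2)/(2.36 − 4.97×0.0508) = 305.85/2.1075 = 145.12 bar
a n²/V² = (4.16)(4.97)²/(2.36)² = 18.449 bar
P = 145.12 − 18.449 = 126.7 bar

P ≈ 126.7 bar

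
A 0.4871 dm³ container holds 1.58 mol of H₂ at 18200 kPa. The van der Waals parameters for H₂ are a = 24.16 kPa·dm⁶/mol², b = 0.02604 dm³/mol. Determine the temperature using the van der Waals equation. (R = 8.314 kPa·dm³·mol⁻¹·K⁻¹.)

T ≈ 626.5 K

T = (P + a n²/V²)(V − nb)/(nR)
P + a n²/V² = 18200 + (24.16)(1.58)²/(0.4871)² = 18454 kPa
V − nb = 0.4871 − (1.58)(0.02604) = 0.44596 dm³
T = (18454)(0.44596)/((1.58)(8.314)) = 626.5 K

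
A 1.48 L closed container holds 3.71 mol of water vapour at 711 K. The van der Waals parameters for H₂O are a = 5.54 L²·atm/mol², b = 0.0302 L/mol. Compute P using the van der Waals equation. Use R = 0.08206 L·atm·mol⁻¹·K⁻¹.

P = nRT/(V − nb) − a n²/V²
nRT/(V − nb) = (3.71)(0.08206)(711)/(1.48 − 3.71×0.0302) = 216.46/1.3680 = 158.23 atm
a n²/V² = (5.54)(3.71)²/(1.48)² = 34.812 atm
P = 158.23 − 34.812 = 123.4 atm

P ≈ 123.4 atm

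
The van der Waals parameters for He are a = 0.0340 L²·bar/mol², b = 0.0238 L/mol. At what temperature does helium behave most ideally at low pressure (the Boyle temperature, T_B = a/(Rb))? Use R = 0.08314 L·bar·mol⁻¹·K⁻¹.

T_B ≈ 17.18 K

For a van der Waals gas the second virial coefficient B₂ = b − a/(RT) vanishes at T_B = a/(Rb).
T_B = 0.0340/(0.08314×0.0238) = 0.0340/0.0019787 = 17.18 K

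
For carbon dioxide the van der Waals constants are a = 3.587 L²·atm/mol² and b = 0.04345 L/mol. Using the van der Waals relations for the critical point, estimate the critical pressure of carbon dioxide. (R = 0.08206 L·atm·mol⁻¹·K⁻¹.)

P_c ≈ 70.37 atm

For a van der Waals gas, P_c = a/(27b²).
P_c = 3.587/(27×(0.04345)²) = 3.587/0.050973 = 70.37 atm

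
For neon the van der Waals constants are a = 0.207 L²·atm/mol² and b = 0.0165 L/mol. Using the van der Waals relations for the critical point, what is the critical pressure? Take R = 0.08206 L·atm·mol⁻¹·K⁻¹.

P_c ≈ 28.16 atm

For a van der Waals gas, P_c = a/(27b²).
P_c = 0.207/(27×(0.0165)²) = 0.207/0.0073508 = 28.16 atm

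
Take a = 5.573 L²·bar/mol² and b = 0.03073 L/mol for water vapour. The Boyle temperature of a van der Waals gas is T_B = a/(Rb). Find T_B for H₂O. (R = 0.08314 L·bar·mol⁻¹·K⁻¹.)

T_B ≈ 2181 K

For a van der Waals gas the second virial coefficient B₂ = b − a/(RT) vanishes at T_B = a/(Rb).
T_B = 5.573/(0.08314×0.03073) = 5.573/0.0025549 = 2181 K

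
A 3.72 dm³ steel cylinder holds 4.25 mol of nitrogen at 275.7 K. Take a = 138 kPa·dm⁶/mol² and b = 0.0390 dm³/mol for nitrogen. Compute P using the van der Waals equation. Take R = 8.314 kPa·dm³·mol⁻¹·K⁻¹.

P = nRT/(V − nb) − a n²/V²
nRT/(V − nb) = (4.25)(8.314)(275.7)/(3.72 − 4.25×0.0390) = 9741.7/3.5543 = 2740.8 kPa
a n²/V² = (138)(4.25)²/(3.72)² = 180.12 kPa
P = 2740.8 − 180.12 = 2561 kPa

P ≈ 2561 kPa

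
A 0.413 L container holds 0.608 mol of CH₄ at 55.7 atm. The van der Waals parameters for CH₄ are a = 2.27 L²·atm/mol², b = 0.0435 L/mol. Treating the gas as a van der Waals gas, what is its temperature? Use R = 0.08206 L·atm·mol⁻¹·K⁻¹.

T = (P + a n²/V²)(V − nb)/(nR)
P + a n²/V² = 55.7 + (2.27)(0.608)²/(0.413)² = 60.620 atm
V − nb = 0.413 − (0.608)(0.0435) = 0.38655 L
T = (60.620)(0.38655)/((0.608)(0.08206)) = 469.7 K

T ≈ 469.7 K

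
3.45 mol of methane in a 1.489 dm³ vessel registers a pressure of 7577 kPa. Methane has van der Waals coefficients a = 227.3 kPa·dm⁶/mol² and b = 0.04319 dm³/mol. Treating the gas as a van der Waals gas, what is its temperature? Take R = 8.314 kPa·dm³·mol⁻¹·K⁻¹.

T = (P + a n²/V²)(V − nb)/(nR)
P + a n²/V² = 7577 + (227.3)(3.45)²/(1.489)² = 8797.2 kPa
V − nb = 1.489 − (3.45)(0.04319) = 1.3400 dm³
T = (8797.2)(1.3400)/((3.45)(8.314)) = 411.0 K

T ≈ 411.0 K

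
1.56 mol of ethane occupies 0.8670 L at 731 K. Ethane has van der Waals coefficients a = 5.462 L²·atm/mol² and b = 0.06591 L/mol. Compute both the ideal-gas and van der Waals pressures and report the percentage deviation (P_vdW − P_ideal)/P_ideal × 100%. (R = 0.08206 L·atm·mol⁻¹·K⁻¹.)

Ideal: P_ideal = nRT/V = (1.56)(0.08206)(731)/0.8670 = 107.933 atm
vdW: P = nRT/(V − nb) − a n²/V² = 93.5779/0.764180 − 13.2923/0.751689 = 122.455 − 17.6832 = 104.772 atm
% deviation = (104.772 − 107.933)/107.933 × 100% = -2.93%

-2.93 %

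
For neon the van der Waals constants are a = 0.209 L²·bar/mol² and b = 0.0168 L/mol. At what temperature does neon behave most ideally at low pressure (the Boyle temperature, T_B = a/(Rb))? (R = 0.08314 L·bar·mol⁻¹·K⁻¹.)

T_B ≈ 149.6 K

For a van der Waals gas the second virial coefficient B₂ = b − a/(RT) vanishes at T_B = a/(Rb).
T_B = 0.209/(0.08314×0.0168) = 0.209/0.0013968 = 149.6 K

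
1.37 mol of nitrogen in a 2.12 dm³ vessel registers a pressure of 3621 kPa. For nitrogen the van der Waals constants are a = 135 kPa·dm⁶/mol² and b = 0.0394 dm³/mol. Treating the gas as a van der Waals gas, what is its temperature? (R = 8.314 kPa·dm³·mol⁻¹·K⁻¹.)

T = (P + a n²/V²)(V − nb)/(nR)
P + a n²/V² = 3621 + (135)(1.37)²/(2.12)² = 3677.4 kPa
V − nb = 2.12 − (1.37)(0.0394) = 2.0660 dm³
T = (3677.4)(2.0660)/((1.37)(8.314)) = 667.0 K

T ≈ 667.0 K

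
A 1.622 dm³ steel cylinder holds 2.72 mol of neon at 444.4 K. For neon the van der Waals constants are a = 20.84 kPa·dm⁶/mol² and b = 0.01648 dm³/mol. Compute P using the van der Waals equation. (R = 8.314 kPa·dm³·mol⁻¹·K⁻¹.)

P = nRT/(V − nb) − a n²/V²
nRT/(V − nb) = (2.72)(8.314)(444.4)/(1.622 − 2.72×0.01648) = 10050/1.5772 = 6372.1 kPa
a n²/V² = (20.84)(2.72)²/(1.622)² = 58.605 kPa
P = 6372.1 − 58.605 = 6313 kPa

P ≈ 6313 kPa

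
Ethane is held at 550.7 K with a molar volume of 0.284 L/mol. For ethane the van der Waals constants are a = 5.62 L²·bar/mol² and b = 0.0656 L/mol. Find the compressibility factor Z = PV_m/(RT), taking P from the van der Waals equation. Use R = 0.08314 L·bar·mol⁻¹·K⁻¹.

Z ≈ 0.8682

P = RT/(V_m − b) − a/V_m² = (0.08314)(550.7)/(0.284 − 0.0656) − 5.62/(0.284)²
  = 45.785/0.21840 − 69.679 = 209.64 − 69.679 = 139.96 bar
Z = PV_m/(RT) = (139.96)(0.284)/((0.08314)(550.7)) = 39.749/45.785 = 0.8682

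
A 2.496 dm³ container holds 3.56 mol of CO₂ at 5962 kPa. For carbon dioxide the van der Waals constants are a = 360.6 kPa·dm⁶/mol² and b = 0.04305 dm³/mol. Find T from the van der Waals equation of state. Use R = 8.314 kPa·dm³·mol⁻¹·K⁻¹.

T = (P + a n²/V²)(V − nb)/(nR)
P + a n²/V² = 5962 + (360.6)(3.56)²/(2.496)² = 6695.6 kPa
V − nb = 2.496 − (3.56)(0.04305) = 2.3427 dm³
T = (6695.6)(2.3427)/((3.56)(8.314)) = 530.0 K

T ≈ 530.0 K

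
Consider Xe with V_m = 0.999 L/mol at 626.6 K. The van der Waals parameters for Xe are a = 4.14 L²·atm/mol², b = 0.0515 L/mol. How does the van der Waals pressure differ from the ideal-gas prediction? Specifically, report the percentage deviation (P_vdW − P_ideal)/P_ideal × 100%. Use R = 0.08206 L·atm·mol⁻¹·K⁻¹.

-2.62 %

Ideal: P_ideal = RT/V_m = (0.08206)(626.6)/0.999 = 51.4703 atm
vdW: P = RT/(V_m − b) − a/V_m² = 51.4188/0.947500 − 4.14/0.998001 = 54.2679 − 4.14829 = 50.1196 atm
% deviation = (50.1196 − 51.4703)/51.4703 × 100% = -2.62%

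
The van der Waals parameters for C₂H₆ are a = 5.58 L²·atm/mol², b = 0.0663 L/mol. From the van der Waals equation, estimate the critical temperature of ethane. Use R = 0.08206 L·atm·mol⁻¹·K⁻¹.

For a van der Waals gas, T_c = 8a/(27Rb).
T_c = 8×5.58/(27×0.08206×0.0663) = 44.640/0.14690 = 303.9 K

T_c ≈ 303.9 K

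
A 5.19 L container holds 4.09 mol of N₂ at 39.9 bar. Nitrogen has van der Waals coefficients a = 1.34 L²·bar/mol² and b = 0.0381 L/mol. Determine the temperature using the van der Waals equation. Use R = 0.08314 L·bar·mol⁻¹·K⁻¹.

T ≈ 603.0 K

T = (P + a n²/V²)(V − nb)/(nR)
P + a n²/V² = 39.9 + (1.34)(4.09)²/(5.19)² = 40.732 bar
V − nb = 5.19 − (4.09)(0.0381) = 5.0342 L
T = (40.732)(5.0342)/((4.09)(0.08314)) = 603.0 K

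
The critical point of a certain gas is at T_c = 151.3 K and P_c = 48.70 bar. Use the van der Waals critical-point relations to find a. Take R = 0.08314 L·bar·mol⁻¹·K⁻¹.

a ≈ 1.371 L²·bar/mol²

From T_c = 8a/(27Rb) and P_c = a/(27b²): a = 27 R² T_c²/(64 P_c).
a = 27×(0.08314)²×(151.3)²/(64×48.70) = 4272.3/3116.8 = 1.371 L²·bar/mol²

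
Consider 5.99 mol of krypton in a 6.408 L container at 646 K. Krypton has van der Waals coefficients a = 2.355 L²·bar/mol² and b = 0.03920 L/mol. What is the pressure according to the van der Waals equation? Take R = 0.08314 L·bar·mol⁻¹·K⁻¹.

P = nRT/(V − nb) − a n²/V²
nRT/(V − nb) = (5.99)(0.08314)(646)/(6.408 − 5.99×0.03920) = 321.71/6.1732 = 52.114 bar
a n²/V² = (2.355)(5.99)²/(6.408)² = 2.0578 bar
P = 52.114 − 2.0578 = 50.06 bar

P ≈ 50.06 bar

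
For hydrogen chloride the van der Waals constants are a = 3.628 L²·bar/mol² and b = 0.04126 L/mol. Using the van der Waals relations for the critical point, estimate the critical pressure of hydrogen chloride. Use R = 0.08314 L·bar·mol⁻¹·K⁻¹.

For a van der Waals gas, P_c = a/(27b²).
P_c = 3.628/(27×(0.04126)²) = 3.628/0.045964 = 78.93 bar

P_c ≈ 78.93 bar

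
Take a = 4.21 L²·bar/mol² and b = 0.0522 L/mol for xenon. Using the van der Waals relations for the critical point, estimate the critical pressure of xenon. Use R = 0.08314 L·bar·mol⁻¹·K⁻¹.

For a van der Waals gas, P_c = a/(27b²).
P_c = 4.21/(27×(0.0522)²) = 4.21/0.073571 = 57.22 bar

P_c ≈ 57.22 bar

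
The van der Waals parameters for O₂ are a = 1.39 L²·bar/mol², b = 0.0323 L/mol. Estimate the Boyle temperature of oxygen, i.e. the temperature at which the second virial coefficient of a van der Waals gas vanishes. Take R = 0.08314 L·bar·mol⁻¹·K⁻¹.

T_B ≈ 517.6 K

For a van der Waals gas the second virial coefficient B₂ = b − a/(RT) vanishes at T_B = a/(Rb).
T_B = 1.39/(0.08314×0.0323) = 1.39/0.0026854 = 517.6 K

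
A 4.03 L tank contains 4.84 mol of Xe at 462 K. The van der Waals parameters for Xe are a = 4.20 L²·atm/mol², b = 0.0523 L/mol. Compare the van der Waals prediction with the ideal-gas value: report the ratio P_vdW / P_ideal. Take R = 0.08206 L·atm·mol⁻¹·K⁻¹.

Ideal: P_ideal = nRT/V = (4.84)(0.08206)(462)/4.03 = 45.5317 atm
vdW: P = nRT/(V − nb) − a n²/V² = 183.493/3.77687 − 98.3875/16.2409 = 48.5834 − 6.05801 = 42.5254 atm
Ratio = 42.5254/45.5317 = 0.9340

P_vdW / P_ideal ≈ 0.9340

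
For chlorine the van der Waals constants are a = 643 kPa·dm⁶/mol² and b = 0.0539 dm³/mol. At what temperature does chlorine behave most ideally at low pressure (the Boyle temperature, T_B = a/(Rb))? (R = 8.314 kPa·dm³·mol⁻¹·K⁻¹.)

For a van der Waals gas the second virial coefficient B₂ = b − a/(RT) vanishes at T_B = a/(Rb).
T_B = 643/(8.314×0.0539) = 643/0.44812 = 1435 K

T_B ≈ 1435 K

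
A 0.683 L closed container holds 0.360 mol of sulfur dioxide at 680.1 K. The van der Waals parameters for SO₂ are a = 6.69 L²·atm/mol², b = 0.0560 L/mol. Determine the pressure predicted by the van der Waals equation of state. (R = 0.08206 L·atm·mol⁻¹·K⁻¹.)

P = nRT/(V − nb) − a n²/V²
nRT/(V − nb) = (0.360)(0.08206)(680.1)/(0.683 − 0.360×0.0560) = 20.091/0.66284 = 30.310 atm
a n²/V² = (6.69)(0.360)²/(0.683)² = 1.8586 atm
P = 30.310 − 1.8586 = 28.45 atm

P ≈ 28.45 atm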